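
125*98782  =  12347750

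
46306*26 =1203956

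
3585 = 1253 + 2332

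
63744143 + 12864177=76608320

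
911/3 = 911/3  =  303.67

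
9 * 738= 6642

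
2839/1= 2839 = 2839.00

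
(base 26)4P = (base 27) 4l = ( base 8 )201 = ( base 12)A9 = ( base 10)129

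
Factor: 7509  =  3^1*2503^1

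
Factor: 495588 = 2^2*3^1*41299^1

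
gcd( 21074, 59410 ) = 2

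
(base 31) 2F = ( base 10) 77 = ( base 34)29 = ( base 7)140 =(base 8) 115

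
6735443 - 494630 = 6240813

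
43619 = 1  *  43619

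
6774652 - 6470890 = 303762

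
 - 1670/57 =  - 30+40/57 = -29.30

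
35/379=35/379 = 0.09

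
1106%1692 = 1106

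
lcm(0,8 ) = 0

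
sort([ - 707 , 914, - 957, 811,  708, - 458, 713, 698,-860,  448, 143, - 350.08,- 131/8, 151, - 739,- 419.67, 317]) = [ - 957,  -  860,  -  739,-707, - 458,-419.67,-350.08,  -  131/8, 143,151, 317, 448, 698,708,713, 811,  914 ] 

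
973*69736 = 67853128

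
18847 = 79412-60565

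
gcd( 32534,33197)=1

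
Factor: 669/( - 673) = - 3^1 *223^1*673^( - 1 )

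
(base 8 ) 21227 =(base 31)96K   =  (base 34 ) 7MF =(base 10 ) 8855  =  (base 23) GH0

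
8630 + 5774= 14404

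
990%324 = 18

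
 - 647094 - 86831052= -87478146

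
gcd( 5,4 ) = 1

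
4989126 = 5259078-269952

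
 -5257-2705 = -7962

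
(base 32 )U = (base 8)36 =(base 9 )33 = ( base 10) 30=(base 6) 50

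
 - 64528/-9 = 64528/9 = 7169.78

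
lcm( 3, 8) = 24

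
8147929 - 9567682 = -1419753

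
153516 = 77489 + 76027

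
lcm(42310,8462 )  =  42310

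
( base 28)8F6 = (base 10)6698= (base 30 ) 7d8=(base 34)5R0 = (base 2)1101000101010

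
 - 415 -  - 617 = 202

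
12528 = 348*36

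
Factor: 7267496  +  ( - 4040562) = 2^1*631^1 *2557^1 = 3226934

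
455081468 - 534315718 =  - 79234250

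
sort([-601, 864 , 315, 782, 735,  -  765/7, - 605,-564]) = [ - 605, - 601, - 564, - 765/7, 315,735, 782, 864]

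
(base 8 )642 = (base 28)eq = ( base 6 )1534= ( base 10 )418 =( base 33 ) cm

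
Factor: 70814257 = 41^1 * 79^1*21863^1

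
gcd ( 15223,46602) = 1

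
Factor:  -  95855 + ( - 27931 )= - 2^1*3^2 * 13^1*  23^2 =- 123786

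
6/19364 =3/9682 = 0.00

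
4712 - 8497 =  -3785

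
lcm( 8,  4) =8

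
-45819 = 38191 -84010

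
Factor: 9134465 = 5^1*1826893^1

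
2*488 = 976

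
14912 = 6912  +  8000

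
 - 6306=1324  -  7630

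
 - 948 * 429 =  - 406692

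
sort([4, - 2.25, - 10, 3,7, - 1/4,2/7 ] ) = [ - 10, - 2.25,-1/4,2/7,3,4,  7]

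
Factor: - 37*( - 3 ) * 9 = 999 = 3^3*37^1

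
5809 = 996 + 4813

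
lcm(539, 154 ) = 1078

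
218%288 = 218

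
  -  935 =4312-5247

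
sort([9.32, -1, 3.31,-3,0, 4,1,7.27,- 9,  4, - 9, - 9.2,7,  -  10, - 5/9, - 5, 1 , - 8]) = [  -  10, - 9.2, - 9 , - 9, - 8, - 5, - 3, - 1, - 5/9,0,1,1,3.31, 4,4,  7, 7.27,9.32 ] 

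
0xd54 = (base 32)3ak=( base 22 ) 712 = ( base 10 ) 3412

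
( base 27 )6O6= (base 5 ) 130103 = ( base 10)5028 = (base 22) a8c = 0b1001110100100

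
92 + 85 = 177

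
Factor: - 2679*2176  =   - 5829504 = - 2^7*3^1*17^1 * 19^1*47^1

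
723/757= 723/757 = 0.96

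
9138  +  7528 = 16666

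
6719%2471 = 1777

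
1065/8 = 1065/8 = 133.12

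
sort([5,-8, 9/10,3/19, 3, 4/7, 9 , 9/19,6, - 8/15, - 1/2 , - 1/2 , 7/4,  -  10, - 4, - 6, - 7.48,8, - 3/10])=[-10 , - 8, - 7.48,-6, - 4 , - 8/15, - 1/2, - 1/2,-3/10,3/19,9/19, 4/7,9/10,7/4 , 3,  5,  6,8,  9]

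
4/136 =1/34 = 0.03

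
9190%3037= 79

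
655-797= - 142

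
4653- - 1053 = 5706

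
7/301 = 1/43 = 0.02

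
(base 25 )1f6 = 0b1111101110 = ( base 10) 1006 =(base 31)11e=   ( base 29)15K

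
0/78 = 0 = 0.00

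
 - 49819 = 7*( - 7117)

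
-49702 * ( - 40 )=1988080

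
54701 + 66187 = 120888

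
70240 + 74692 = 144932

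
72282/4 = 18070+1/2 = 18070.50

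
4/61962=2/30981 = 0.00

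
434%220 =214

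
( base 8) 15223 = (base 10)6803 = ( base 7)25556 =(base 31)72E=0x1a93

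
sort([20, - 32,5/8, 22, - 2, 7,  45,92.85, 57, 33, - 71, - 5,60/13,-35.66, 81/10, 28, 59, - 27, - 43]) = [ - 71 ,-43, - 35.66, - 32, -27,-5,-2, 5/8, 60/13,7,81/10, 20,22, 28,33,45, 57, 59, 92.85] 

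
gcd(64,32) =32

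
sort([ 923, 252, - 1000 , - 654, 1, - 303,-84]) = [-1000,-654,-303,-84,1,  252,923 ] 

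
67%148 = 67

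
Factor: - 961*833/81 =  - 3^ (-4)*7^2*17^1*31^2 = - 800513/81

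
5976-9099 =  - 3123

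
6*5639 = 33834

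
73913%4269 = 1340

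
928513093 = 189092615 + 739420478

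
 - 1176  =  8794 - 9970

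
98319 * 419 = 41195661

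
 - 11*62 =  - 682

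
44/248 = 11/62= 0.18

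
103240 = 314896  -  211656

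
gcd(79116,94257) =3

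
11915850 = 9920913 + 1994937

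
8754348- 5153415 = 3600933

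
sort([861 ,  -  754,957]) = [ - 754, 861, 957] 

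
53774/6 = 26887/3=8962.33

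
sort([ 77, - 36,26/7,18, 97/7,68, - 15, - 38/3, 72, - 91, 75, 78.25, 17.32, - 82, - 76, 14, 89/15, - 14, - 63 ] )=[ - 91, - 82 , - 76, - 63, - 36, - 15 , - 14,  -  38/3, 26/7, 89/15, 97/7,  14,17.32,  18, 68, 72, 75, 77,78.25]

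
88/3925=88/3925 =0.02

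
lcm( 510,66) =5610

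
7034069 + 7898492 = 14932561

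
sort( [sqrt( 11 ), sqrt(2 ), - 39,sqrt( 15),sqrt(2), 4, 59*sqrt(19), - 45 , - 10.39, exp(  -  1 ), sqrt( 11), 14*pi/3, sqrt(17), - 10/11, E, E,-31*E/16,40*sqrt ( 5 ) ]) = [ - 45, - 39,-10.39, - 31*E/16 , - 10/11,exp( - 1), sqrt( 2), sqrt( 2), E, E,sqrt( 11), sqrt( 11),sqrt( 15 ), 4,sqrt( 17 ),  14 * pi/3,  40*sqrt( 5 ),59*sqrt( 19 )]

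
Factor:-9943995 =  - 3^1*5^1* 643^1*1031^1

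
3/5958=1/1986 =0.00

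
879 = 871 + 8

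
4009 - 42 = 3967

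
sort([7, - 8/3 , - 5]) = [ - 5, - 8/3 , 7] 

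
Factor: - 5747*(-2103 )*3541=3^1*7^1*701^1*821^1*3541^1  =  42796317081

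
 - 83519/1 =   -  83519 = - 83519.00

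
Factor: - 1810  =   - 2^1*5^1*181^1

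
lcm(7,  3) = 21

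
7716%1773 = 624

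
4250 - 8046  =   -3796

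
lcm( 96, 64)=192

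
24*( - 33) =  - 792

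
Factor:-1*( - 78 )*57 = 2^1*3^2*13^1 * 19^1 = 4446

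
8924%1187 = 615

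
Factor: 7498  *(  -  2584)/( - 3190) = 9687416/1595 = 2^3*5^( - 1)* 11^( - 1) * 17^1 * 19^1*23^1*29^( - 1)*163^1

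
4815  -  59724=  -  54909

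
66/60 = 1+ 1/10  =  1.10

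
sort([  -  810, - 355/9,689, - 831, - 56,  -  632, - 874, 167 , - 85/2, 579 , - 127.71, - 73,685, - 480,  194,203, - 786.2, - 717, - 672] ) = [ - 874, - 831, - 810, - 786.2, - 717, - 672 , - 632, - 480, - 127.71, - 73, - 56, - 85/2, - 355/9 , 167,194, 203,579,685 , 689 ] 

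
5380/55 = 97 + 9/11 = 97.82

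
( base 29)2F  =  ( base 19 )3g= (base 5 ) 243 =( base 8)111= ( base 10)73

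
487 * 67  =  32629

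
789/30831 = 263/10277 = 0.03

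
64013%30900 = 2213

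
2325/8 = 2325/8  =  290.62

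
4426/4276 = 1+75/2138 =1.04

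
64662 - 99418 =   -  34756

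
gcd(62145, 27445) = 5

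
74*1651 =122174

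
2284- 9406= - 7122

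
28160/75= 375 + 7/15 = 375.47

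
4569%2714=1855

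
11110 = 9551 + 1559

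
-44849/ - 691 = 64 + 625/691= 64.90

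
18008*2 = 36016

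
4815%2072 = 671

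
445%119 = 88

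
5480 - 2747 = 2733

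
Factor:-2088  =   - 2^3*3^2*29^1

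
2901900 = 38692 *75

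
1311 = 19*69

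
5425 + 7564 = 12989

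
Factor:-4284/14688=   -  2^(  -  3 )*3^(- 1)*7^1 = - 7/24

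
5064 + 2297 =7361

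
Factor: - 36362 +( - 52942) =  - 2^3*3^1  *61^2 = - 89304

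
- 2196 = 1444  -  3640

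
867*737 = 638979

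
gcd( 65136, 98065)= 1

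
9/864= 1/96=0.01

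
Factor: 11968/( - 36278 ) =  - 32/97 = - 2^5*97^ ( - 1)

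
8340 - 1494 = 6846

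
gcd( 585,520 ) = 65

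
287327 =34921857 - 34634530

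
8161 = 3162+4999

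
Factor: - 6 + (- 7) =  - 13 = - 13^1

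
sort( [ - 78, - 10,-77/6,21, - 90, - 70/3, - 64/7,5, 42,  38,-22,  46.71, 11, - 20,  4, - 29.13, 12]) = [ -90 , - 78, - 29.13, - 70/3,-22, - 20, - 77/6, - 10, - 64/7, 4,  5,11,12, 21,  38,42,  46.71]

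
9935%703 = 93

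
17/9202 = 17/9202 = 0.00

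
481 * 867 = 417027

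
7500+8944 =16444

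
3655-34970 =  - 31315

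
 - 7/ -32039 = 1/4577 = 0.00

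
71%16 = 7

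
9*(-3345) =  - 30105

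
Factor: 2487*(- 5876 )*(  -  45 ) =657612540 =2^2*3^3 * 5^1 * 13^1*113^1*829^1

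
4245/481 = 4245/481 = 8.83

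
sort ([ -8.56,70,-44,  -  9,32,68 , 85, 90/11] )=[ - 44,-9, - 8.56,90/11, 32, 68, 70,  85]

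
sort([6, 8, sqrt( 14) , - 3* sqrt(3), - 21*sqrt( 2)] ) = [  -  21*sqrt( 2), - 3*sqrt( 3),  sqrt (14) , 6,  8 ] 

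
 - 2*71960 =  - 143920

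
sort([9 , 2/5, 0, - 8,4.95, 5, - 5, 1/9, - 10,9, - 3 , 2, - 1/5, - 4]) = [-10, - 8,  -  5, - 4 ,-3, - 1/5,  0, 1/9, 2/5,2,4.95, 5,9, 9 ] 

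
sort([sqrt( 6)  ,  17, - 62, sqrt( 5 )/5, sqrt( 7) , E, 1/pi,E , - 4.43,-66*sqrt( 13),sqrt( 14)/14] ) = [ - 66*sqrt( 13 ), - 62,  -  4.43,  sqrt( 14 ) /14,1/pi,sqrt( 5 )/5 , sqrt( 6),sqrt( 7), E, E,17]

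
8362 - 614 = 7748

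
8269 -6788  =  1481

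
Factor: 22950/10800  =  2^( - 3)*17^1 = 17/8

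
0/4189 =0=0.00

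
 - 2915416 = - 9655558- - 6740142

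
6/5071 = 6/5071  =  0.00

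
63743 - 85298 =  - 21555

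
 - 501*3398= -1702398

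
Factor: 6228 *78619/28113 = 163213044/9371=2^2 * 3^1 * 29^1 * 173^1*2711^1*9371^ ( - 1 ) 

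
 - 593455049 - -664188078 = 70733029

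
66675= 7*9525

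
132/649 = 12/59 = 0.20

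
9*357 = 3213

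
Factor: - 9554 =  - 2^1*17^1* 281^1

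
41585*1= 41585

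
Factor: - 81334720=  - 2^6*5^1*433^1*587^1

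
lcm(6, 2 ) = 6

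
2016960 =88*22920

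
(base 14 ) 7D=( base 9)133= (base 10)111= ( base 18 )63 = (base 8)157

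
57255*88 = 5038440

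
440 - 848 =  - 408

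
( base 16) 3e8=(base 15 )46a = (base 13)5bc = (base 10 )1000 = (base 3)1101001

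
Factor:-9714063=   -  3^1*3238021^1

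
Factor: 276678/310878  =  809/909 = 3^(- 2)*101^(  -  1 ) * 809^1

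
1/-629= - 1/629=- 0.00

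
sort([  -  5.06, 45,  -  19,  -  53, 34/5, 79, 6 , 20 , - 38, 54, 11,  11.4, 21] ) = [  -  53, - 38, - 19, - 5.06, 6,34/5,11,11.4, 20, 21, 45, 54,79] 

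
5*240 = 1200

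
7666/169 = 7666/169 =45.36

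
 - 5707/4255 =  - 2 + 2803/4255 = - 1.34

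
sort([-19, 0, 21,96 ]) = [ - 19, 0, 21, 96 ] 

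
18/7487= 18/7487  =  0.00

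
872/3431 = 872/3431 = 0.25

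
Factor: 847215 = 3^2*5^1*67^1*281^1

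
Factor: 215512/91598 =2^2*11^1*13^(  -  2)*31^1*79^1 * 271^( - 1) = 107756/45799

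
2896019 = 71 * 40789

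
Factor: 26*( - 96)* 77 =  - 192192  =  -  2^6*3^1*7^1*11^1 * 13^1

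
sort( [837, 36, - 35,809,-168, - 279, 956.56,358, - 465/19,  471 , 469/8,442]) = [ - 279, - 168,  -  35, - 465/19,36,469/8, 358,442, 471,809 , 837, 956.56]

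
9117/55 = 165 + 42/55 =165.76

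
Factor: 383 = 383^1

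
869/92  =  9 + 41/92  =  9.45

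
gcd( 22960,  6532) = 4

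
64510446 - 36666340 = 27844106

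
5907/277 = 21 + 90/277= 21.32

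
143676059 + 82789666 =226465725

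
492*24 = 11808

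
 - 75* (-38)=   2850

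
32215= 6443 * 5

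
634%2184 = 634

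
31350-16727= 14623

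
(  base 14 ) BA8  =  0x900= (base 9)3140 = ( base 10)2304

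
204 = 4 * 51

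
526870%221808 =83254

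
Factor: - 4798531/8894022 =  - 2^( - 1)*3^ ( - 1 )*1482337^( -1)*4798531^1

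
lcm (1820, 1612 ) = 56420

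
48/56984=6/7123  =  0.00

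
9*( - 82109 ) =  - 738981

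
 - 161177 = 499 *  ( - 323)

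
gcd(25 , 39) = 1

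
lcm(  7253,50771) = 50771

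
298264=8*37283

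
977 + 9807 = 10784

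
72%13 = 7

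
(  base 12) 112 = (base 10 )158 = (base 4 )2132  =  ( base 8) 236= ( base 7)314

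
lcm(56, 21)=168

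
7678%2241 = 955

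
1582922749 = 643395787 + 939526962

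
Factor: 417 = 3^1*139^1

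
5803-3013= 2790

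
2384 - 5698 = - 3314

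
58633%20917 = 16799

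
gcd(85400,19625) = 25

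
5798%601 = 389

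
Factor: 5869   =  5869^1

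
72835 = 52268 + 20567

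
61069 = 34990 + 26079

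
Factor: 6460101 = 3^3 *239263^1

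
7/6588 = 7/6588  =  0.00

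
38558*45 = 1735110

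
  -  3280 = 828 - 4108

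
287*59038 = 16943906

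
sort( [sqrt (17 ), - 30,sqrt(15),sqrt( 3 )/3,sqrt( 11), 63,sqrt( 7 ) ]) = [ - 30,sqrt (3)/3,sqrt ( 7 ),sqrt(11 ),  sqrt(15 ),sqrt(17 ), 63] 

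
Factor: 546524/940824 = 136631/235206 = 2^(-1 )*3^(-2)*11^1 * 73^( - 1) *179^( - 1) * 12421^1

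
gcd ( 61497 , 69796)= 1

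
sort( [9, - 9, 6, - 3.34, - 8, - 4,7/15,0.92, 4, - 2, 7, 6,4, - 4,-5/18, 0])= [ - 9, - 8 , - 4 , - 4, - 3.34, - 2, -5/18, 0, 7/15,0.92,4, 4, 6, 6,7,9]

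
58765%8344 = 357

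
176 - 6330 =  - 6154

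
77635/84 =77635/84 = 924.23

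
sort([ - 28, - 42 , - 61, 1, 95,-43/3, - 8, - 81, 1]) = [ - 81, - 61,  -  42,  -  28, - 43/3, - 8, 1, 1,95 ] 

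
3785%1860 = 65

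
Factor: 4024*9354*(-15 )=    - 2^4*3^2 * 5^1*503^1 * 1559^1  =  - 564607440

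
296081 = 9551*31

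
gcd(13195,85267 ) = 91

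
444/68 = 111/17=6.53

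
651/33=19 + 8/11 = 19.73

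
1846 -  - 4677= 6523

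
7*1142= 7994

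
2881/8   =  360+1/8  =  360.12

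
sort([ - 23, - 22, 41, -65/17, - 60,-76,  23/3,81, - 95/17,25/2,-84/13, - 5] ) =[ - 76,-60,-23, - 22 ,-84/13, - 95/17,-5, - 65/17,23/3 , 25/2, 41,81] 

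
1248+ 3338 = 4586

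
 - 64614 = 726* ( - 89) 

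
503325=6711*75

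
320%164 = 156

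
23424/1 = 23424= 23424.00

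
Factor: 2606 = 2^1*1303^1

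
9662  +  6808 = 16470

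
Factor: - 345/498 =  -115/166 = -  2^ ( - 1 )*5^1*23^1*83^ (  -  1)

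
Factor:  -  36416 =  -2^6*569^1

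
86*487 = 41882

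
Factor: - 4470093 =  - 3^3*165559^1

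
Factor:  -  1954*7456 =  - 2^6*233^1*977^1 =- 14569024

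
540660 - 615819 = - 75159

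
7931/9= 7931/9 = 881.22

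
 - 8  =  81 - 89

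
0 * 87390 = 0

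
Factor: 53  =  53^1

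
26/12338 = 13/6169 = 0.00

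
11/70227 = 11/70227 = 0.00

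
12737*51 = 649587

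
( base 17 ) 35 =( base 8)70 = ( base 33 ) 1n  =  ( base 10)56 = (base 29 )1r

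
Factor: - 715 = -5^1*11^1*13^1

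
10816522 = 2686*4027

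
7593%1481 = 188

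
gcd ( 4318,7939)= 17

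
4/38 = 2/19 = 0.11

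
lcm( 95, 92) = 8740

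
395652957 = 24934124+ 370718833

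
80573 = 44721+35852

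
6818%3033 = 752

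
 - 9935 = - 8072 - 1863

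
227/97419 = 227/97419 = 0.00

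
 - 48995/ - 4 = 48995/4 = 12248.75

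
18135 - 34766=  - 16631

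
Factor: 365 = 5^1*73^1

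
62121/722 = 62121/722 = 86.04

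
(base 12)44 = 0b110100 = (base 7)103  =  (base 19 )2E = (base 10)52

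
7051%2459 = 2133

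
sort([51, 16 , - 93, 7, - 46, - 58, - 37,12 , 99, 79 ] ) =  [ - 93 , - 58,-46,- 37, 7,12,16,51, 79, 99 ]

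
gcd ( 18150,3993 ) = 363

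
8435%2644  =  503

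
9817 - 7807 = 2010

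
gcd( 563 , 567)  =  1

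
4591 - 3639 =952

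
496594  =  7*70942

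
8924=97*92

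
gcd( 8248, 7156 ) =4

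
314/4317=314/4317 = 0.07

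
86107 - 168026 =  - 81919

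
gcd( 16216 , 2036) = 4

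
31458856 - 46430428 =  - 14971572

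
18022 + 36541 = 54563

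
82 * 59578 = 4885396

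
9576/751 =12 + 564/751 = 12.75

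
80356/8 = 20089/2 = 10044.50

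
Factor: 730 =2^1*5^1*73^1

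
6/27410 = 3/13705 = 0.00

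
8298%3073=2152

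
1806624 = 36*50184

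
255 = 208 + 47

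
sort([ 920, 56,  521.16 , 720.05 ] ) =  [ 56, 521.16,720.05, 920 ] 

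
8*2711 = 21688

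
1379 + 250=1629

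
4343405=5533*785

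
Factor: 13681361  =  13681361^1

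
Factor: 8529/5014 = 2^ ( - 1)*3^1*23^(-1)*109^(-1)*2843^1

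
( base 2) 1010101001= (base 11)56A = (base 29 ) NE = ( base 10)681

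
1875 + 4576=6451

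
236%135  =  101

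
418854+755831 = 1174685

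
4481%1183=932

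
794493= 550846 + 243647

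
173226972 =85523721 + 87703251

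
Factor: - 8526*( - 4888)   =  41675088 = 2^4*3^1*7^2 * 13^1 *29^1*47^1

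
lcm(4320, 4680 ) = 56160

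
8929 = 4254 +4675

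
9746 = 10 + 9736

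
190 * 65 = 12350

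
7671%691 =70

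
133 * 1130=150290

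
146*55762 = 8141252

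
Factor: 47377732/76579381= 2^2*37^ (-1)*71^1 * 166823^1*2069713^( - 1)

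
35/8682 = 35/8682 = 0.00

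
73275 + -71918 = 1357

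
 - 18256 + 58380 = 40124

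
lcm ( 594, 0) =0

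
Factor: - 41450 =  - 2^1*5^2 * 829^1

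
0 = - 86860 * 0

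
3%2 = 1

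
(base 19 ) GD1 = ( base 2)1011110001000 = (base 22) c9i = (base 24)ab0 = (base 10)6024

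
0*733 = 0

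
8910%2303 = 2001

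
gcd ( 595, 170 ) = 85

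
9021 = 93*97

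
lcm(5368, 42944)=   42944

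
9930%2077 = 1622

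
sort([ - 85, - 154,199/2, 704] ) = [-154, - 85,199/2,704 ]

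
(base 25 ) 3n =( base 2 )1100010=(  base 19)53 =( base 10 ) 98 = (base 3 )10122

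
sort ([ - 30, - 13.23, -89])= [ - 89, - 30, - 13.23]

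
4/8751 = 4/8751 =0.00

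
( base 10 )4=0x4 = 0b100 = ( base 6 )4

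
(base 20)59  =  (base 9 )131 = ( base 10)109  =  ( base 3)11001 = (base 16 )6D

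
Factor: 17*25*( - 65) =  - 27625=- 5^3*13^1*17^1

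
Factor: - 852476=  - 2^2*213119^1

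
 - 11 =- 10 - 1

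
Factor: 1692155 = 5^1*338431^1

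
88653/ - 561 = -29551/187 = - 158.03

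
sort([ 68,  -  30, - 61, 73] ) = [ - 61,-30, 68, 73]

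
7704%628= 168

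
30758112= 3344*9198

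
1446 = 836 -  - 610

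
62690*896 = 56170240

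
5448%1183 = 716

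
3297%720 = 417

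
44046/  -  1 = -44046/1 =- 44046.00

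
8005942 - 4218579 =3787363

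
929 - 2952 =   -  2023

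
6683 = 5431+1252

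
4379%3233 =1146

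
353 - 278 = 75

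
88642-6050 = 82592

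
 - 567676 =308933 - 876609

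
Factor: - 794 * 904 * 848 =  - 608674048 = -2^8 * 53^1 * 113^1*397^1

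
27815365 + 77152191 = 104967556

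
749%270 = 209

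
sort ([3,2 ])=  [ 2,3 ] 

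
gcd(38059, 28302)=1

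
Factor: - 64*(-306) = 19584 = 2^7 * 3^2*17^1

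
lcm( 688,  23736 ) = 47472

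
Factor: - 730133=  - 17^1*29^1*1481^1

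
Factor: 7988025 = 3^1 * 5^2*73^1*  1459^1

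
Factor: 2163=3^1  *7^1*103^1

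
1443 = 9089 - 7646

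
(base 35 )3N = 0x80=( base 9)152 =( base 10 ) 128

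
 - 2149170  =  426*( - 5045 )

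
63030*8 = 504240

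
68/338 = 34/169  =  0.20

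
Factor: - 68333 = - 23^1 * 2971^1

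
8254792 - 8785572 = -530780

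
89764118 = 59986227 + 29777891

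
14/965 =14/965 = 0.01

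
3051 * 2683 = 8185833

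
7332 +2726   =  10058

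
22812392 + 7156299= 29968691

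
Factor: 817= 19^1*43^1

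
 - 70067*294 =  -20599698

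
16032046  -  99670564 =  - 83638518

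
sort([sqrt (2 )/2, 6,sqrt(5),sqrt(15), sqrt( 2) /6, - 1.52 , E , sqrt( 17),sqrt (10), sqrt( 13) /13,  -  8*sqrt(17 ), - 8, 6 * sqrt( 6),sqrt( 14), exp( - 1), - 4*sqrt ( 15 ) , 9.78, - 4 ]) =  [-8  *  sqrt ( 17),  -  4*sqrt( 15), - 8, - 4, - 1.52, sqrt ( 2) /6, sqrt ( 13 )/13,exp( - 1), sqrt( 2) /2,sqrt( 5), E, sqrt( 10 ), sqrt(14 ),sqrt(15),  sqrt( 17) , 6,9.78, 6*sqrt(6)]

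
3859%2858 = 1001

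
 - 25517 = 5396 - 30913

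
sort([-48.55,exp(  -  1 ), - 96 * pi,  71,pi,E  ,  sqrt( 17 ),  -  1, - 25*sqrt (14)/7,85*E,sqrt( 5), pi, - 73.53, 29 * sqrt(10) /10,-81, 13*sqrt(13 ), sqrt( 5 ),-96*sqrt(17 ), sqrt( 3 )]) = [ - 96 * sqrt( 17), - 96*pi, - 81,  -  73.53,-48.55,-25 * sqrt( 14 )/7, - 1,exp(- 1),sqrt(3),sqrt(5), sqrt(5),E,pi,pi, sqrt( 17 ), 29 * sqrt ( 10 ) /10,13*sqrt(13 ),71,  85 * E ]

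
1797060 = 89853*20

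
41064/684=60 + 2/57 = 60.04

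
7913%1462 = 603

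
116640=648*180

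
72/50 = 1 +11/25 = 1.44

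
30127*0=0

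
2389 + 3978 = 6367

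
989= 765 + 224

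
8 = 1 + 7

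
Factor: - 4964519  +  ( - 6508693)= -2^2*3^1*29^1*32969^1 = - 11473212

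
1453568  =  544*2672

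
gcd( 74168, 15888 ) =8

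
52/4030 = 2/155 = 0.01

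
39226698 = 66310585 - 27083887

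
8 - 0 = 8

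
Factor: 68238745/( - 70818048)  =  -2^( - 8 )*3^( - 2 )*5^1*7^( - 1)*4391^ ( - 1)*13647749^1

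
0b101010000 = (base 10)336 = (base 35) 9l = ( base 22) f6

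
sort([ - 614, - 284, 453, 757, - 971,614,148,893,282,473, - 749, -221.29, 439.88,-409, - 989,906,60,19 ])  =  [ - 989,  -  971, - 749, - 614,  -  409, - 284,-221.29,19,60,148,282,439.88, 453, 473 , 614,757,893,906 ] 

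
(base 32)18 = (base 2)101000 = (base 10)40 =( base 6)104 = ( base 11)37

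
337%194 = 143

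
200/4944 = 25/618  =  0.04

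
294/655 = 294/655= 0.45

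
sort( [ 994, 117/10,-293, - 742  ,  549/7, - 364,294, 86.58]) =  [  -  742,-364, - 293,117/10 , 549/7,86.58, 294 , 994]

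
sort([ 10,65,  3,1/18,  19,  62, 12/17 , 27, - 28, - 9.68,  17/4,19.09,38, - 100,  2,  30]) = [ -100,-28,-9.68,1/18,12/17, 2,3, 17/4 , 10,19,  19.09,27, 30,38, 62, 65 ] 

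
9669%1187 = 173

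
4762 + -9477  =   - 4715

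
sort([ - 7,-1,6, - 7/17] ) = [ - 7,-1, - 7/17,  6]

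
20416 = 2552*8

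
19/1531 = 19/1531 = 0.01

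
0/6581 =0  =  0.00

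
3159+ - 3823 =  - 664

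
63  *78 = 4914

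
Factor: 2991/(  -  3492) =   -  2^(-2 )*3^( - 1 )*97^( - 1)*997^1 = -997/1164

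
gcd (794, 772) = 2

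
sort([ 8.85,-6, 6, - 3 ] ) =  [ - 6, - 3, 6 , 8.85 ] 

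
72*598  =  43056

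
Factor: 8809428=2^2*3^1*67^1*10957^1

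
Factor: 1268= 2^2*317^1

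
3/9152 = 3/9152=0.00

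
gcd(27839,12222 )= 679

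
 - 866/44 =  - 20 + 7/22 = - 19.68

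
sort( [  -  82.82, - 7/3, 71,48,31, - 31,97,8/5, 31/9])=[  -  82.82,  -  31, - 7/3,8/5,31/9,31,48,71, 97] 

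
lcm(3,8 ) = 24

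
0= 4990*0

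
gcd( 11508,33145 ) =7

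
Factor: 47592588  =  2^2*3^1*17^1*233297^1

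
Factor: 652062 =2^1*3^1*108677^1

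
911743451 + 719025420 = 1630768871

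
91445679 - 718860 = 90726819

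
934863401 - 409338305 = 525525096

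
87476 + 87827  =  175303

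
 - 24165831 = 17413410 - 41579241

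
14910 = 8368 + 6542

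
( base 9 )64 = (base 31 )1R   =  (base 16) 3a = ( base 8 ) 72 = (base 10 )58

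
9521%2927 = 740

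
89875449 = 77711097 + 12164352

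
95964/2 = 47982 = 47982.00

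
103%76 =27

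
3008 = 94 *32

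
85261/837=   101 + 724/837 = 101.86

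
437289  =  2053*213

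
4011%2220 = 1791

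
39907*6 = 239442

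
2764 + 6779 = 9543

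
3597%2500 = 1097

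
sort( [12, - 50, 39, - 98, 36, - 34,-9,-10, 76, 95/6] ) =[ - 98, - 50, - 34, - 10, - 9,12 , 95/6, 36,39,76]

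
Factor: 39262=2^1*67^1*293^1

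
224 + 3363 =3587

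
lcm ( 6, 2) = 6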